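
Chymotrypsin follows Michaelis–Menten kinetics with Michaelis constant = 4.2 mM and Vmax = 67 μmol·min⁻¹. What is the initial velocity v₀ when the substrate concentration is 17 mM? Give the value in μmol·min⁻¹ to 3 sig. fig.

53.7 μmol·min⁻¹

[S]/(Km+[S]) = 17/21.20 = 0.8019, the fractional saturation.
v = 0.8019 × Vmax = 0.8019 × 67 = 53.7 μmol·min⁻¹.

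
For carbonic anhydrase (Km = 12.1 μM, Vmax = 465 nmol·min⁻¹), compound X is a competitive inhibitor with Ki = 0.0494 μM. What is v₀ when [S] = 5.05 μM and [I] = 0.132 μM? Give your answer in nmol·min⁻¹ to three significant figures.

α = 1 + [I]/Ki = 1 + 0.132/0.0494 = 3.672.
For a competitive inhibitor, Vmax is unchanged and the apparent Km becomes α·Km: Km,app = 44.4 μM, Vmax,app = 465 nmol·min⁻¹.
v = Vmax,app·[S]/(Km,app + [S]) = 465 × 5.05/(44.4 + 5.05) = 47.5 nmol·min⁻¹.

47.5 nmol·min⁻¹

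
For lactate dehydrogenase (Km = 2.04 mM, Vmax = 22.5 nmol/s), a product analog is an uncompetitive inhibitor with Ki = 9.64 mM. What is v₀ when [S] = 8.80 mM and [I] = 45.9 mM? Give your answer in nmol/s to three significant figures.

α = 1 + [I]/Ki = 1 + 45.9/9.64 = 5.761.
For an uncompetitive inhibitor, both parameters are divided by α, giving Vmax/α and Km/α: Km,app = 0.354 mM, Vmax,app = 3.91 nmol/s.
v = Vmax,app·[S]/(Km,app + [S]) = 3.91 × 8.80/(0.354 + 8.80) = 3.75 nmol/s.

3.75 nmol/s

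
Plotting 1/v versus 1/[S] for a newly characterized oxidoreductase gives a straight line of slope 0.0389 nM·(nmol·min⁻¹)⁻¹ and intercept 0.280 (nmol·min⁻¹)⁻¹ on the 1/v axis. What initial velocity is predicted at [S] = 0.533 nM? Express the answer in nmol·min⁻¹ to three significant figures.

2.83 nmol·min⁻¹

The y-intercept is 1/Vmax, so Vmax = 1/0.280 = 3.57 nmol·min⁻¹.
The slope is Km/Vmax, so Km = 0.0389 × 3.57 = 0.139 nM.
Then v = 3.57 × 0.533/(0.139 + 0.533) = 2.83 nmol·min⁻¹.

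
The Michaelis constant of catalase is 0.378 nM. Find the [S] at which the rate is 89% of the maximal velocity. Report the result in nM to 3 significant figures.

v/Vmax = [S]/(Km+[S]) = 0.89, so [S] = Km·0.89/(1 − 0.89) = 0.378 × 8.091.
[S] = 3.06 nM.

3.06 nM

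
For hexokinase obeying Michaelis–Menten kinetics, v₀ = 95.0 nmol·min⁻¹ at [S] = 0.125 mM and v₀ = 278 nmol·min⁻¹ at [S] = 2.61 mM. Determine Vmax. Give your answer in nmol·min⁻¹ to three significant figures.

In reciprocal form, 1/v = (Km/Vmax)·(1/[S]) + 1/Vmax. The two points give (1/[S], 1/v) = (8.000, 0.01053) and (0.3831, 0.003597).
Slope = (0.01053 − 0.003597)/(8.000 − 0.3831) = 0.0009097; intercept = 0.01053 − 0.0009097×8.000 = 0.003249.
Vmax = 1/intercept = 308 nmol·min⁻¹; Km = slope × Vmax = 0.0009097 × 308 = 0.280 mM.

308 nmol·min⁻¹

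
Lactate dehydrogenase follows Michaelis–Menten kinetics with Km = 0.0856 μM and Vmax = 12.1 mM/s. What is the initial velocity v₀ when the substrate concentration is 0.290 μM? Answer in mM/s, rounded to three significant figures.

[S]/(Km+[S]) = 0.290/0.3756 = 0.7721, the fractional saturation.
v = 0.7721 × Vmax = 0.7721 × 12.1 = 9.34 mM/s.

9.34 mM/s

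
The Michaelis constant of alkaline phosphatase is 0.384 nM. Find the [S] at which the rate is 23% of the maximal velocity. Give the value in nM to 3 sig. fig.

v/Vmax = [S]/(Km+[S]) = 0.23, so [S] = Km·0.23/(1 − 0.23) = 0.384 × 0.2987.
[S] = 0.115 nM.

0.115 nM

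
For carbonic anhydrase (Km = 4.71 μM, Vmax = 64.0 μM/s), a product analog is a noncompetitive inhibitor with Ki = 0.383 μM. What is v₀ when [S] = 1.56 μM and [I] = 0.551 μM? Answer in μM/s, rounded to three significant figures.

6.53 μM/s

With α = 1 + [I]/Ki = 1 + 0.551/0.383 = 2.439, the noncompetitive rate law is v = (Vmax/α)·[S] / (Km + [S]).
v = (64.0/2.439)×1.56 / (4.71 + 1.56) = 40.94/6.270 = 6.53 μM/s.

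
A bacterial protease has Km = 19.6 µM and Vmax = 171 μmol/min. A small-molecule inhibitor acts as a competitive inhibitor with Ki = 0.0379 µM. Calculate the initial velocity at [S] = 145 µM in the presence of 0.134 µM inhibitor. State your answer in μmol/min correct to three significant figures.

106 μmol/min

α = 1 + [I]/Ki = 1 + 0.134/0.0379 = 4.536.
For a competitive inhibitor, Vmax is unchanged and the apparent Km becomes α·Km: Km,app = 88.9 µM, Vmax,app = 171 μmol/min.
v = Vmax,app·[S]/(Km,app + [S]) = 171 × 145/(88.9 + 145) = 106 μmol/min.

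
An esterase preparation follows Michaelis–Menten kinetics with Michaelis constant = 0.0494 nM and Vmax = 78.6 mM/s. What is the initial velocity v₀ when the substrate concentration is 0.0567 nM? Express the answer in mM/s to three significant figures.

42.0 mM/s

[S]/(Km+[S]) = 0.0567/0.1061 = 0.5344, the fractional saturation.
v = 0.5344 × Vmax = 0.5344 × 78.6 = 42.0 mM/s.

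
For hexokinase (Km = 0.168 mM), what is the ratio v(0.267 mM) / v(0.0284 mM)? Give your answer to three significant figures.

4.24

The fractional saturations are [S]/(Km+[S]) = 0.0284/0.1964 = 0.1446 and 0.267/0.4350 = 0.6138.
v₂/v₁ is just their ratio: 0.6138/0.1446 = 4.24.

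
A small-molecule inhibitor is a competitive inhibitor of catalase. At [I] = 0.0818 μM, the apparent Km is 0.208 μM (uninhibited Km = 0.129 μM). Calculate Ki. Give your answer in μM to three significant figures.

0.134 μM

Competitive: Km,app = α·Km with α = 1 + [I]/Ki.
α = Km,app/Km = 0.208/0.129 = 1.612.
Ki = [I]/(α − 1) = 0.0818/0.6124 = 0.134 μM.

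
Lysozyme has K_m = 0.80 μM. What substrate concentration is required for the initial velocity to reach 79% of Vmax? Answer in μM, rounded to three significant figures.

v/Vmax = [S]/(Km+[S]) = 0.79, so [S] = Km·0.79/(1 − 0.79) = 0.80 × 3.762.
[S] = 3.01 μM.

3.01 μM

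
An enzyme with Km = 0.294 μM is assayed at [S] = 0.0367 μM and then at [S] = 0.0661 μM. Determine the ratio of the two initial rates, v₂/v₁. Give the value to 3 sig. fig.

The fractional saturations are [S]/(Km+[S]) = 0.0367/0.3307 = 0.1110 and 0.0661/0.3601 = 0.1836.
v₂/v₁ is just their ratio: 0.1836/0.1110 = 1.65.

1.65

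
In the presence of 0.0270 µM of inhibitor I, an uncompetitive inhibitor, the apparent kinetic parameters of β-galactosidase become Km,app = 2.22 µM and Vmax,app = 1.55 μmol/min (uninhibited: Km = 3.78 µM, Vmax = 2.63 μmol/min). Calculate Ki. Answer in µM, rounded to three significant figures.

Uncompetitive: Vmax,app = Vmax/α (and Km,app = Km/α) with α = 1 + [I]/Ki.
α = Vmax/Vmax,app = 2.63/1.55 = 1.697.
Since α = 1 + [I]/Ki, [I]/Ki = 1.697 − 1 = 0.6968 and Ki = 0.0270/0.6968 = 0.0388 µM.

0.0388 µM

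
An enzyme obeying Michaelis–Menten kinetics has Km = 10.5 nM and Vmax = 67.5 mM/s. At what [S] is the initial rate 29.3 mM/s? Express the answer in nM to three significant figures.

8.05 nM

Rearranging v = Vmax[S]/(Km+[S]) gives [S] = Km·v/(Vmax − v).
[S] = 10.5 × 29.3 / (67.5 − 29.3) = 307.7/38.20 = 8.05 nM.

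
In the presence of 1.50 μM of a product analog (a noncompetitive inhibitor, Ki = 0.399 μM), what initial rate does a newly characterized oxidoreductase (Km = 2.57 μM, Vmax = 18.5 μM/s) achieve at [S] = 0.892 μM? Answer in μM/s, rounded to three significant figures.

With α = 1 + [I]/Ki = 1 + 1.50/0.399 = 4.759, the noncompetitive rate law is v = (Vmax/α)·[S] / (Km + [S]).
v = (18.5/4.759)×0.892 / (2.57 + 0.892) = 3.467/3.462 = 1.00 μM/s.

1.00 μM/s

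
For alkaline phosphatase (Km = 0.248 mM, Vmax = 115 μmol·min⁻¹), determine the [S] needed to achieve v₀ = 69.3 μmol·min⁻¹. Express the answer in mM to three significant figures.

0.376 mM

Rearranging v = Vmax[S]/(Km+[S]) gives [S] = Km·v/(Vmax − v).
[S] = 0.248 × 69.3 / (115 − 69.3) = 17.19/45.70 = 0.376 mM.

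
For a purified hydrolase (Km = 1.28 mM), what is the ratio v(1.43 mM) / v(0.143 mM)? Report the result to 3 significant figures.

5.25

The fractional saturations are [S]/(Km+[S]) = 0.143/1.423 = 0.1005 and 1.43/2.710 = 0.5277.
v₂/v₁ is just their ratio: 0.5277/0.1005 = 5.25.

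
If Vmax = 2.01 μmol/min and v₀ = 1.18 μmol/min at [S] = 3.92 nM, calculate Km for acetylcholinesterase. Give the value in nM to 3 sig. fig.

v/Vmax = 1.18/2.01 = 0.5871 = [S]/(Km+[S]).
So Km + [S] = [S]/0.5871 = 6.677 nM, giving Km = 6.677 − 3.92 = 2.76 nM.

2.76 nM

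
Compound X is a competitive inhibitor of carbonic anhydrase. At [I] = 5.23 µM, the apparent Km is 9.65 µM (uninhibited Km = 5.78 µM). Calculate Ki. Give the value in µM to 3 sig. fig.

7.81 µM

Competitive: Km,app = α·Km with α = 1 + [I]/Ki.
α = Km,app/Km = 9.65/5.78 = 1.670.
Ki = [I]/(α − 1) = 5.23/0.6696 = 7.81 µM.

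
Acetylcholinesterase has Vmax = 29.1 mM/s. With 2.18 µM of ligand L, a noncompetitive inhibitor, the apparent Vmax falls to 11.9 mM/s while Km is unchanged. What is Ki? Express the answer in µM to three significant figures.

1.51 µM

Noncompetitive: Vmax,app = Vmax/α with α = 1 + [I]/Ki.
α = Vmax/Vmax,app = 29.1/11.9 = 2.445.
Since α = 1 + [I]/Ki, [I]/Ki = 2.445 − 1 = 1.445 and Ki = 2.18/1.445 = 1.51 µM.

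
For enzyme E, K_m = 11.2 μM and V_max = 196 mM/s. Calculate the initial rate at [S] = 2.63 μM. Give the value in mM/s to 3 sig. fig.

v = Vmax·[S]/(Km + [S]) = 196 × 2.63 / (11.2 + 2.63)
  = 515.5 / 13.83 = 37.3 mM/s.

37.3 mM/s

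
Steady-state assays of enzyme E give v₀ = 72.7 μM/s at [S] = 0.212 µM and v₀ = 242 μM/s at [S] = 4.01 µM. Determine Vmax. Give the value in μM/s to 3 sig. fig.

In reciprocal form, 1/v = (Km/Vmax)·(1/[S]) + 1/Vmax. The two points give (1/[S], 1/v) = (4.717, 0.01376) and (0.2494, 0.004132).
Slope = (0.01376 − 0.004132)/(4.717 − 0.2494) = 0.002154; intercept = 0.01376 − 0.002154×4.717 = 0.003595.
Vmax = 1/intercept = 278 μM/s; Km = slope × Vmax = 0.002154 × 278 = 0.599 µM.

278 μM/s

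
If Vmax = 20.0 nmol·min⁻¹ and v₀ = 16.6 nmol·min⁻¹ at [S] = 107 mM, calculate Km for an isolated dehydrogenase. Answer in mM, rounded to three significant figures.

From v = Vmax[S]/(Km+[S]), Km = [S](Vmax − v)/v.
Km = 107 × (20.0 − 16.6) / 16.6 = 363.8/16.6 = 21.9 mM.

21.9 mM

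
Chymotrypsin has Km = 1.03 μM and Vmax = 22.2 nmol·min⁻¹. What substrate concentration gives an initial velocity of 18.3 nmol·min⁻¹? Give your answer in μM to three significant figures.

4.83 μM

The required fractional saturation is v/Vmax = 18.3/22.2 = 0.8243.
Then [S]/(Km+[S]) = 0.8243 ⇒ [S] = 1.03 × 0.8243/(1 − 0.8243) = 4.83 μM.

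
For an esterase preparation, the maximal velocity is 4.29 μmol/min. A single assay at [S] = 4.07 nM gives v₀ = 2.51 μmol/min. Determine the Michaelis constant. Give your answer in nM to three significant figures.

From v = Vmax[S]/(Km+[S]), Km = [S](Vmax − v)/v.
Km = 4.07 × (4.29 − 2.51) / 2.51 = 7.245/2.51 = 2.89 nM.

2.89 nM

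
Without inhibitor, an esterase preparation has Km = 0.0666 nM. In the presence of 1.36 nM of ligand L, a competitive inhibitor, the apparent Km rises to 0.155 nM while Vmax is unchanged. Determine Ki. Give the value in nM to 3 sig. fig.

1.02 nM

Competitive: Km,app = α·Km with α = 1 + [I]/Ki.
α = Km,app/Km = 0.155/0.0666 = 2.327.
Ki = [I]/(α − 1) = 1.36/1.327 = 1.02 nM.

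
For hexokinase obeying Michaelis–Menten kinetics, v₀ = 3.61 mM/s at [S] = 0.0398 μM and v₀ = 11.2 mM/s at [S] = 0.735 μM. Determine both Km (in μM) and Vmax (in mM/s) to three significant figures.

Km = 0.101 μM; Vmax = 12.7 mM/s

From v = Vmax[S]/(Km+[S]), each point gives Vmax = v(Km+[S])/[S].
Equating: 3.61(Km+0.0398)/0.0398 = 11.2(Km+0.735)/0.735.
90.70·Km + 3.61 = 15.24·Km + 11.2, so (90.70 − 15.24)·Km = 11.2 − 3.61.
Km = 7.590/75.47 = 0.101 μM; then Vmax = 3.61(0.101+0.0398)/0.0398 = 12.7 mM/s.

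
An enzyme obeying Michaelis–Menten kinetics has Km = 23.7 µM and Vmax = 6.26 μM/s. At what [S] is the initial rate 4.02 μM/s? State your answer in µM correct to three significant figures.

42.5 µM

The required fractional saturation is v/Vmax = 4.02/6.26 = 0.6422.
Then [S]/(Km+[S]) = 0.6422 ⇒ [S] = 23.7 × 0.6422/(1 − 0.6422) = 42.5 µM.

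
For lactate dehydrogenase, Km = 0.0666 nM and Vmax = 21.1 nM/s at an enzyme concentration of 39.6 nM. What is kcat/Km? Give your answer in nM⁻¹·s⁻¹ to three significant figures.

8.00 nM⁻¹·s⁻¹

kcat = Vmax/[E]total = 21.1/39.6 = 0.533 s⁻¹.
kcat/Km = 0.533/0.0666 = 8.00 nM⁻¹·s⁻¹.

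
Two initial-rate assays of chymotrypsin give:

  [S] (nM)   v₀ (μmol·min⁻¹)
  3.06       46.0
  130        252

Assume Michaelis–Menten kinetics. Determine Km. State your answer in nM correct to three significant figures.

In reciprocal form, 1/v = (Km/Vmax)·(1/[S]) + 1/Vmax. The two points give (1/[S], 1/v) = (0.3268, 0.02174) and (0.007692, 0.003968).
Slope = (0.02174 − 0.003968)/(0.3268 − 0.007692) = 0.05569; intercept = 0.02174 − 0.05569×0.3268 = 0.003540.
Vmax = 1/intercept = 282 μmol·min⁻¹; Km = slope × Vmax = 0.05569 × 282 = 15.7 nM.

15.7 nM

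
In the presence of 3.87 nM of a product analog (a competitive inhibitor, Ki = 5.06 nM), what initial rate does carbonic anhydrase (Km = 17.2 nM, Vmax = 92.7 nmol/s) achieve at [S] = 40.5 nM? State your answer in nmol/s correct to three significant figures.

53.0 nmol/s

α = 1 + [I]/Ki = 1 + 3.87/5.06 = 1.765.
For a competitive inhibitor, Vmax is unchanged and the apparent Km becomes α·Km: Km,app = 30.4 nM, Vmax,app = 92.7 nmol/s.
v = Vmax,app·[S]/(Km,app + [S]) = 92.7 × 40.5/(30.4 + 40.5) = 53.0 nmol/s.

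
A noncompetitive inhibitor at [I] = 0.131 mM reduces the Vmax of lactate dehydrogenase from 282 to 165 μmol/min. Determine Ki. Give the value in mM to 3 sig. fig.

Noncompetitive: Vmax,app = Vmax/α with α = 1 + [I]/Ki.
α = Vmax/Vmax,app = 282/165 = 1.709.
Ki = [I]/(α − 1) = 0.131/0.7091 = 0.185 mM.

0.185 mM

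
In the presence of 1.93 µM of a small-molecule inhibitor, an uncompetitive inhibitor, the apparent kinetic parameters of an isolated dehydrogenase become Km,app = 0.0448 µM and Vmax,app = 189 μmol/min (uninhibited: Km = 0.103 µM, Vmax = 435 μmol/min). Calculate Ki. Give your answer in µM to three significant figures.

Uncompetitive: Vmax,app = Vmax/α (and Km,app = Km/α) with α = 1 + [I]/Ki.
α = Vmax/Vmax,app = 435/189 = 2.302.
Since α = 1 + [I]/Ki, [I]/Ki = 2.302 − 1 = 1.302 and Ki = 1.93/1.302 = 1.48 µM.

1.48 µM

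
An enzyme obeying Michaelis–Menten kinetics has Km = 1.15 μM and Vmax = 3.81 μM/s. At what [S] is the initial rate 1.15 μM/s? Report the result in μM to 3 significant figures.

Rearranging v = Vmax[S]/(Km+[S]) gives [S] = Km·v/(Vmax − v).
[S] = 1.15 × 1.15 / (3.81 − 1.15) = 1.322/2.660 = 0.497 μM.

0.497 μM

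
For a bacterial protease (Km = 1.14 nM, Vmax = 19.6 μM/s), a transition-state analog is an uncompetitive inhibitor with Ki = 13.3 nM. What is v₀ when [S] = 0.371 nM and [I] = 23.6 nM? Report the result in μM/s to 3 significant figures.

3.35 μM/s

With α = 1 + [I]/Ki = 1 + 23.6/13.3 = 2.774, the uncompetitive rate law is v = (Vmax/α)·[S] / (Km/α + [S]).
v = (19.6/2.774)×0.371 / (1.14/2.774 + 0.371) = 2.621/0.7819 = 3.35 μM/s.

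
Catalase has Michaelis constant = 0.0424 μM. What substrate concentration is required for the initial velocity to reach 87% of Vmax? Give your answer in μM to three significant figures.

0.284 μM

v/Vmax = [S]/(Km+[S]) = 0.87, so [S] = Km·0.87/(1 − 0.87) = 0.0424 × 6.692.
[S] = 0.284 μM.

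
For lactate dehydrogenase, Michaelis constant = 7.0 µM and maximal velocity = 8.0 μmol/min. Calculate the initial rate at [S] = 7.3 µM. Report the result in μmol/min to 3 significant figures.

v = Vmax·[S]/(Km + [S]) = 8.0 × 7.3 / (7.0 + 7.3)
  = 58.40 / 14.30 = 4.08 μmol/min.

4.08 μmol/min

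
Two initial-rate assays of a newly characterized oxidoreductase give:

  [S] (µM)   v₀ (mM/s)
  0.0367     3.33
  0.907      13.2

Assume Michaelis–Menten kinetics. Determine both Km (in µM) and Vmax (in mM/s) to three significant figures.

Km = 0.130 µM; Vmax = 15.1 mM/s

From v = Vmax[S]/(Km+[S]), each point gives Vmax = v(Km+[S])/[S].
Equating: 3.33(Km+0.0367)/0.0367 = 13.2(Km+0.907)/0.907.
90.74·Km + 3.33 = 14.55·Km + 13.2, so (90.74 − 14.55)·Km = 13.2 − 3.33.
Km = 9.870/76.18 = 0.130 µM; then Vmax = 3.33(0.130+0.0367)/0.0367 = 15.1 mM/s.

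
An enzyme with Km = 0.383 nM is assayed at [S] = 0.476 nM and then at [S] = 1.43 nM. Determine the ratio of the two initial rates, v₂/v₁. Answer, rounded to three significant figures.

The fractional saturations are [S]/(Km+[S]) = 0.476/0.8590 = 0.5541 and 1.43/1.813 = 0.7887.
v₂/v₁ is just their ratio: 0.7887/0.5541 = 1.42.

1.42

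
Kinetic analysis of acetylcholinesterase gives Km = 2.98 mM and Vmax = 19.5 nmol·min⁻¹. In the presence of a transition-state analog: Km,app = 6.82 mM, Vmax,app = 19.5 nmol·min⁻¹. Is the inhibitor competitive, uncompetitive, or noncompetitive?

Km increases (2.98 → 6.82 mM) while Vmax is unchanged — the hallmark of competitive inhibition.

competitive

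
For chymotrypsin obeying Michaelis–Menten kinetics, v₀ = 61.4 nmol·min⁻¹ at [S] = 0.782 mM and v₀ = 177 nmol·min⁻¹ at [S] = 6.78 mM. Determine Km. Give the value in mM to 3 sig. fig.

2.21 mM

In reciprocal form, 1/v = (Km/Vmax)·(1/[S]) + 1/Vmax. The two points give (1/[S], 1/v) = (1.279, 0.01629) and (0.1475, 0.005650).
Slope = (0.01629 − 0.005650)/(1.279 − 0.1475) = 0.009403; intercept = 0.01629 − 0.009403×1.279 = 0.004263.
Vmax = 1/intercept = 235 nmol·min⁻¹; Km = slope × Vmax = 0.009403 × 235 = 2.21 mM.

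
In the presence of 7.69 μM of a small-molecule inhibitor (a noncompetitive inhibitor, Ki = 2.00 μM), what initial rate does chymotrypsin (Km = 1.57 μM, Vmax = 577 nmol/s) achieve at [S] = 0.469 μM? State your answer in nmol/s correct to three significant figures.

27.4 nmol/s

α = 1 + [I]/Ki = 1 + 7.69/2.00 = 4.845.
For a noncompetitive inhibitor, Vmax is reduced to Vmax/α while Km is unchanged: Km,app = 1.57 μM, Vmax,app = 119 nmol/s.
v = Vmax,app·[S]/(Km,app + [S]) = 119 × 0.469/(1.57 + 0.469) = 27.4 nmol/s.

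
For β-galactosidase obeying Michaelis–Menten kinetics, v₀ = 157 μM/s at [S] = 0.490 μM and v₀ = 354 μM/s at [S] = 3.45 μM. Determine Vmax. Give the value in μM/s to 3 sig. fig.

447 μM/s

In reciprocal form, 1/v = (Km/Vmax)·(1/[S]) + 1/Vmax. The two points give (1/[S], 1/v) = (2.041, 0.006369) and (0.2899, 0.002825).
Slope = (0.006369 − 0.002825)/(2.041 − 0.2899) = 0.002024; intercept = 0.006369 − 0.002024×2.041 = 0.002238.
Vmax = 1/intercept = 447 μM/s; Km = slope × Vmax = 0.002024 × 447 = 0.905 μM.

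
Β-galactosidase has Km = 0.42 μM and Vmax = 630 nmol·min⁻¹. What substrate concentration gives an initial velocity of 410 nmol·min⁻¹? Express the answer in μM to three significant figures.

0.783 μM

Rearranging v = Vmax[S]/(Km+[S]) gives [S] = Km·v/(Vmax − v).
[S] = 0.42 × 410 / (630 − 410) = 172.2/220.0 = 0.783 μM.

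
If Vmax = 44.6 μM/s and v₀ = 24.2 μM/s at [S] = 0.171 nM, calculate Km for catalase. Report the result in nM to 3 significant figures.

0.144 nM

From v = Vmax[S]/(Km+[S]), Km = [S](Vmax − v)/v.
Km = 0.171 × (44.6 − 24.2) / 24.2 = 3.488/24.2 = 0.144 nM.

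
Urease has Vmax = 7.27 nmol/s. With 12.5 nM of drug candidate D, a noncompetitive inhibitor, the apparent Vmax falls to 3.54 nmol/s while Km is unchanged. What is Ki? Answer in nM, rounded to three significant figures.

Noncompetitive: Vmax,app = Vmax/α with α = 1 + [I]/Ki.
α = Vmax/Vmax,app = 7.27/3.54 = 2.054.
Ki = [I]/(α − 1) = 12.5/1.054 = 11.9 nM.

11.9 nM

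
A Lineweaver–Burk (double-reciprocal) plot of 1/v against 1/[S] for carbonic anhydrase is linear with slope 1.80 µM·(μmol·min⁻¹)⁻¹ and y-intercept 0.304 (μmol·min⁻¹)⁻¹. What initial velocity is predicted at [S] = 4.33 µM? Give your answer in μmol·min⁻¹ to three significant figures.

1.39 μmol·min⁻¹

The y-intercept is 1/Vmax, so Vmax = 1/0.304 = 3.29 μmol·min⁻¹.
The slope is Km/Vmax, so Km = 1.80 × 3.29 = 5.92 µM.
Then v = 3.29 × 4.33/(5.92 + 4.33) = 1.39 μmol·min⁻¹.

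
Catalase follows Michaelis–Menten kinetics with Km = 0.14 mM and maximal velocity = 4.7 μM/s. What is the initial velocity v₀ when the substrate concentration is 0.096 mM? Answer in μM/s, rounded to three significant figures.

1.91 μM/s

v = Vmax·[S]/(Km + [S]) = 4.7 × 0.096 / (0.14 + 0.096)
  = 0.4512 / 0.2360 = 1.91 μM/s.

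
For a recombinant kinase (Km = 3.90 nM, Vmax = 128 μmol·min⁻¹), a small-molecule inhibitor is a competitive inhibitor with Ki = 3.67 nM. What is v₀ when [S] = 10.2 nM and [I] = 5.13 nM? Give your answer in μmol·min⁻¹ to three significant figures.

With α = 1 + [I]/Ki = 1 + 5.13/3.67 = 2.398, the competitive rate law is v = Vmax[S] / (αKm + [S]).
v = 128×10.2 / (2.398×3.90 + 10.2) = 1306/19.55 = 66.8 μmol·min⁻¹.

66.8 μmol·min⁻¹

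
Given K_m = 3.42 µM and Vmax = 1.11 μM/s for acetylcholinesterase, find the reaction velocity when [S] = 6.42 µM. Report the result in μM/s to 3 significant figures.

0.724 μM/s

v = Vmax·[S]/(Km + [S]) = 1.11 × 6.42 / (3.42 + 6.42)
  = 7.126 / 9.840 = 0.724 μM/s.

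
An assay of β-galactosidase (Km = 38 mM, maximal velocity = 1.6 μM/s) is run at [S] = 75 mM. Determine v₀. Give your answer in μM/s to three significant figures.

[S]/(Km+[S]) = 75/113.0 = 0.6637, the fractional saturation.
v = 0.6637 × Vmax = 0.6637 × 1.6 = 1.06 μM/s.

1.06 μM/s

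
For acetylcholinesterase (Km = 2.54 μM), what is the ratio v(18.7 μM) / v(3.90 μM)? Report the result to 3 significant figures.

1.45

The fractional saturations are [S]/(Km+[S]) = 3.90/6.440 = 0.6056 and 18.7/21.24 = 0.8804.
v₂/v₁ is just their ratio: 0.8804/0.6056 = 1.45.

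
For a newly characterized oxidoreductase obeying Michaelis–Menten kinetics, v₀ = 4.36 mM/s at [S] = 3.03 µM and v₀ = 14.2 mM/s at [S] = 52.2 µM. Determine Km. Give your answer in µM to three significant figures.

From v = Vmax[S]/(Km+[S]), each point gives Vmax = v(Km+[S])/[S].
Equating: 4.36(Km+3.03)/3.03 = 14.2(Km+52.2)/52.2.
1.439·Km + 4.36 = 0.2720·Km + 14.2, so (1.439 − 0.2720)·Km = 14.2 − 4.36.
Km = 9.840/1.167 = 8.43 µM; then Vmax = 4.36(8.43+3.03)/3.03 = 16.5 mM/s.

8.43 µM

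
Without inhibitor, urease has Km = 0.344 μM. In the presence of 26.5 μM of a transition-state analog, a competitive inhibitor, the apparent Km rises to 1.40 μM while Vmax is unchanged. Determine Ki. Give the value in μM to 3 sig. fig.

Competitive: Km,app = α·Km with α = 1 + [I]/Ki.
α = Km,app/Km = 1.40/0.344 = 4.070.
Ki = [I]/(α − 1) = 26.5/3.070 = 8.63 μM.

8.63 μM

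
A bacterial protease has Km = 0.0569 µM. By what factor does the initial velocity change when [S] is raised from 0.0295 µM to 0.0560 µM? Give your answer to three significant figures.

The fractional saturations are [S]/(Km+[S]) = 0.0295/0.08640 = 0.3414 and 0.0560/0.1129 = 0.4960.
v₂/v₁ is just their ratio: 0.4960/0.3414 = 1.45.

1.45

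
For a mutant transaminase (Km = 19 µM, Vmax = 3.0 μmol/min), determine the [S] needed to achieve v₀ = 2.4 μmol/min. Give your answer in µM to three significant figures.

The required fractional saturation is v/Vmax = 2.4/3.0 = 0.8000.
Then [S]/(Km+[S]) = 0.8000 ⇒ [S] = 19 × 0.8000/(1 − 0.8000) = 76.0 µM.

76.0 µM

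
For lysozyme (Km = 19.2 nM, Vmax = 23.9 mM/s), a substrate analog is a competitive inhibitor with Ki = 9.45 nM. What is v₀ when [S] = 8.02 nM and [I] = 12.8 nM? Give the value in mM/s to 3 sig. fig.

α = 1 + [I]/Ki = 1 + 12.8/9.45 = 2.354.
For a competitive inhibitor, Vmax is unchanged and the apparent Km becomes α·Km: Km,app = 45.2 nM, Vmax,app = 23.9 mM/s.
v = Vmax,app·[S]/(Km,app + [S]) = 23.9 × 8.02/(45.2 + 8.02) = 3.60 mM/s.

3.60 mM/s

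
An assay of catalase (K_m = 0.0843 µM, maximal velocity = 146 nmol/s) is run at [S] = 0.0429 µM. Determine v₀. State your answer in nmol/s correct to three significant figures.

49.2 nmol/s

v = Vmax·[S]/(Km + [S]) = 146 × 0.0429 / (0.0843 + 0.0429)
  = 6.263 / 0.1272 = 49.2 nmol/s.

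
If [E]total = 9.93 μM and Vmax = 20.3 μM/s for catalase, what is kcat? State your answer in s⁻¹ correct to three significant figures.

2.04 s⁻¹

kcat = Vmax/[E]total = 20.3 μM/s / 9.93 μM = 2.04 s⁻¹.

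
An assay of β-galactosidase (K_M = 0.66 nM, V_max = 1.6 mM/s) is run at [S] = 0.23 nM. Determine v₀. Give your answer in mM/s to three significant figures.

[S]/(Km+[S]) = 0.23/0.8900 = 0.2584, the fractional saturation.
v = 0.2584 × Vmax = 0.2584 × 1.6 = 0.413 mM/s.

0.413 mM/s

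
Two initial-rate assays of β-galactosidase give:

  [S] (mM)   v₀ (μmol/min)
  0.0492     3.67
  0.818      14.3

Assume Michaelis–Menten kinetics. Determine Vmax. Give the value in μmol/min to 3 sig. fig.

17.6 μmol/min

From v = Vmax[S]/(Km+[S]), each point gives Vmax = v(Km+[S])/[S].
Equating: 3.67(Km+0.0492)/0.0492 = 14.3(Km+0.818)/0.818.
74.59·Km + 3.67 = 17.48·Km + 14.3, so (74.59 − 17.48)·Km = 14.3 − 3.67.
Km = 10.63/57.11 = 0.186 mM; then Vmax = 3.67(0.186+0.0492)/0.0492 = 17.6 μmol/min.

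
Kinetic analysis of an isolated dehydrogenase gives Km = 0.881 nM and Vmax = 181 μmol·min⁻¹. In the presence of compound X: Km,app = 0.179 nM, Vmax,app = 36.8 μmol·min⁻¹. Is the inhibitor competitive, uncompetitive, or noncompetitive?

Both Km and Vmax decrease by the same factor (~4.92-fold) — characteristic of uncompetitive inhibition.

uncompetitive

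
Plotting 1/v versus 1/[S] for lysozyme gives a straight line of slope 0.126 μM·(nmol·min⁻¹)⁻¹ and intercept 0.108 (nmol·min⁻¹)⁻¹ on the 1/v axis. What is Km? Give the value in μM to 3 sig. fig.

1.17 μM

y-intercept = 1/Vmax ⇒ Vmax = 9.26 nmol·min⁻¹; slope = Km/Vmax ⇒ Km = slope × Vmax.
Km = 0.126 × 9.26 = 1.17 μM.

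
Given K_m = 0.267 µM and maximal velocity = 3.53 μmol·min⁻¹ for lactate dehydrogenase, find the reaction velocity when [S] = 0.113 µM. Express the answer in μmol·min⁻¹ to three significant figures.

v = Vmax·[S]/(Km + [S]) = 3.53 × 0.113 / (0.267 + 0.113)
  = 0.3989 / 0.3800 = 1.05 μmol·min⁻¹.

1.05 μmol·min⁻¹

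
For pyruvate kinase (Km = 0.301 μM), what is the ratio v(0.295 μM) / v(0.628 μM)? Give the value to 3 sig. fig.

Since Vmax cancels, v₂/v₁ = [S]₂(Km+[S]₁) / [S]₁(Km+[S]₂).
= 0.295×(0.301+0.628) / (0.628×(0.301+0.295)) = 0.2741/0.3743 = 0.732.

0.732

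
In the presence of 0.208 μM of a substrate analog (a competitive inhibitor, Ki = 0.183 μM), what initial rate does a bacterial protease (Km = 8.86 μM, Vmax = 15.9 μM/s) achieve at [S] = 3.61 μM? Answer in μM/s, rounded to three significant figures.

2.55 μM/s

With α = 1 + [I]/Ki = 1 + 0.208/0.183 = 2.137, the competitive rate law is v = Vmax[S] / (αKm + [S]).
v = 15.9×3.61 / (2.137×8.86 + 3.61) = 57.40/22.54 = 2.55 μM/s.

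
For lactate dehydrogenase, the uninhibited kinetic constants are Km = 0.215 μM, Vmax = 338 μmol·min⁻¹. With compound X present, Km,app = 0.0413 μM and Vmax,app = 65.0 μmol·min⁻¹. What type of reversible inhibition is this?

uncompetitive

Both Km and Vmax decrease by the same factor (~5.20-fold) — characteristic of uncompetitive inhibition.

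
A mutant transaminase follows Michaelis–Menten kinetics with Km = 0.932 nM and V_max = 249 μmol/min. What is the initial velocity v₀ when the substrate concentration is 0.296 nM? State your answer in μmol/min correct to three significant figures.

60.0 μmol/min

[S]/(Km+[S]) = 0.296/1.228 = 0.2410, the fractional saturation.
v = 0.2410 × Vmax = 0.2410 × 249 = 60.0 μmol/min.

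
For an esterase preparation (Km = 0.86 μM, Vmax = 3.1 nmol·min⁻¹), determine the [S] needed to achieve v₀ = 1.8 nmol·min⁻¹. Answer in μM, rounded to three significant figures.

1.19 μM

The required fractional saturation is v/Vmax = 1.8/3.1 = 0.5806.
Then [S]/(Km+[S]) = 0.5806 ⇒ [S] = 0.86 × 0.5806/(1 − 0.5806) = 1.19 μM.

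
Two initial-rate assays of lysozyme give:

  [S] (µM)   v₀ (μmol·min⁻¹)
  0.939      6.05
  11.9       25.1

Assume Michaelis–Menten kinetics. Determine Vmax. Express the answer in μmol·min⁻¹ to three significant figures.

From v = Vmax[S]/(Km+[S]), each point gives Vmax = v(Km+[S])/[S].
Equating: 6.05(Km+0.939)/0.939 = 25.1(Km+11.9)/11.9.
6.443·Km + 6.05 = 2.109·Km + 25.1, so (6.443 − 2.109)·Km = 25.1 − 6.05.
Km = 19.05/4.334 = 4.40 µM; then Vmax = 6.05(4.40+0.939)/0.939 = 34.4 μmol·min⁻¹.

34.4 μmol·min⁻¹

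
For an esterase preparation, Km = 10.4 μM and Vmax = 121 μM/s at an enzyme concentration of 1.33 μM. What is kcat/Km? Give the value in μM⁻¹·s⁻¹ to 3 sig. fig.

kcat = Vmax/[E]total = 121/1.33 = 91.0 s⁻¹.
kcat/Km = 91.0/10.4 = 8.75 μM⁻¹·s⁻¹.

8.75 μM⁻¹·s⁻¹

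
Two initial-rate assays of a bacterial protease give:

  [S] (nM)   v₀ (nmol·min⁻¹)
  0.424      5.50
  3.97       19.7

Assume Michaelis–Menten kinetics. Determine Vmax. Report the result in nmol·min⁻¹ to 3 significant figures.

28.5 nmol·min⁻¹

From v = Vmax[S]/(Km+[S]), each point gives Vmax = v(Km+[S])/[S].
Equating: 5.50(Km+0.424)/0.424 = 19.7(Km+3.97)/3.97.
12.97·Km + 5.50 = 4.962·Km + 19.7, so (12.97 − 4.962)·Km = 19.7 − 5.50.
Km = 14.20/8.009 = 1.77 nM; then Vmax = 5.50(1.77+0.424)/0.424 = 28.5 nmol·min⁻¹.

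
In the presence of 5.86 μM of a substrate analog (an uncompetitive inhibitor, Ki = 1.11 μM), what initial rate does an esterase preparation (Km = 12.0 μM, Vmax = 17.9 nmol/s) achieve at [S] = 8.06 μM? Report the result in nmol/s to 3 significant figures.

2.30 nmol/s

With α = 1 + [I]/Ki = 1 + 5.86/1.11 = 6.279, the uncompetitive rate law is v = (Vmax/α)·[S] / (Km/α + [S]).
v = (17.9/6.279)×8.06 / (12.0/6.279 + 8.06) = 22.98/9.971 = 2.30 nmol/s.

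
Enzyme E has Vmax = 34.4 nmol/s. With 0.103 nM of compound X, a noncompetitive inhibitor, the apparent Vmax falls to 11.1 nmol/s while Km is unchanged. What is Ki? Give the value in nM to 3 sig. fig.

Noncompetitive: Vmax,app = Vmax/α with α = 1 + [I]/Ki.
α = Vmax/Vmax,app = 34.4/11.1 = 3.099.
Ki = [I]/(α − 1) = 0.103/2.099 = 0.0491 nM.

0.0491 nM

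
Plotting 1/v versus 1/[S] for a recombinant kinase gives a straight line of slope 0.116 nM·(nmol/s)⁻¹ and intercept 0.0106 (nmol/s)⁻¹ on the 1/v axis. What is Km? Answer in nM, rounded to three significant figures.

y-intercept = 1/Vmax ⇒ Vmax = 94.3 nmol/s; slope = Km/Vmax ⇒ Km = slope × Vmax.
Km = 0.116 × 94.3 = 10.9 nM.

10.9 nM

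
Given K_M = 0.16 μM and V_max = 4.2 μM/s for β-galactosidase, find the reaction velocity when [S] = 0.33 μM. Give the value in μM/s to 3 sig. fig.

2.83 μM/s

v = Vmax·[S]/(Km + [S]) = 4.2 × 0.33 / (0.16 + 0.33)
  = 1.386 / 0.4900 = 2.83 μM/s.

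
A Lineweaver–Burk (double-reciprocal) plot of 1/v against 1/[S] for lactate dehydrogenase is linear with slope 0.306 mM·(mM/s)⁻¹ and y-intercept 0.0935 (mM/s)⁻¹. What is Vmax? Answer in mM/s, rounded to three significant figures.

10.7 mM/s

The y-intercept of a Lineweaver–Burk plot equals 1/Vmax, so Vmax = 1/0.0935 = 10.7 mM/s.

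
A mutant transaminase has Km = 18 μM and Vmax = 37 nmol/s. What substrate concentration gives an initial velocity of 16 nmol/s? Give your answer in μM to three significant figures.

Rearranging v = Vmax[S]/(Km+[S]) gives [S] = Km·v/(Vmax − v).
[S] = 18 × 16 / (37 − 16) = 288.0/21.00 = 13.7 μM.

13.7 μM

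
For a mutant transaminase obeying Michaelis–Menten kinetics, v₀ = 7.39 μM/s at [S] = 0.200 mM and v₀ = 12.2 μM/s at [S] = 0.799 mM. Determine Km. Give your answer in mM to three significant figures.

0.222 mM

In reciprocal form, 1/v = (Km/Vmax)·(1/[S]) + 1/Vmax. The two points give (1/[S], 1/v) = (5.000, 0.1353) and (1.252, 0.08197).
Slope = (0.1353 − 0.08197)/(5.000 − 1.252) = 0.01423; intercept = 0.1353 − 0.01423×5.000 = 0.06415.
Vmax = 1/intercept = 15.6 μM/s; Km = slope × Vmax = 0.01423 × 15.6 = 0.222 mM.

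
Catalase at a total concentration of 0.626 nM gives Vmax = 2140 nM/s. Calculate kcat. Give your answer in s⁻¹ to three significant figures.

3420 s⁻¹

kcat = Vmax/[E]total = 2140 nM/s / 0.626 nM = 3420 s⁻¹.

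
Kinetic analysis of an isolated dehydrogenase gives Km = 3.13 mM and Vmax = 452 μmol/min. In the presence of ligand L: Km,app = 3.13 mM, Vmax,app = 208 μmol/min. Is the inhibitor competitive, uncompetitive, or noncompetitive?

noncompetitive

Vmax decreases (452 → 208 μmol/min) while Km is unchanged — pure noncompetitive inhibition.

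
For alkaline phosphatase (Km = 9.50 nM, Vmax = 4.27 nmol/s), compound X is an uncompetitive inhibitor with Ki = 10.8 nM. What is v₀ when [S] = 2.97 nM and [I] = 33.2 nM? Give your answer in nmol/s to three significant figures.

With α = 1 + [I]/Ki = 1 + 33.2/10.8 = 4.074, the uncompetitive rate law is v = (Vmax/α)·[S] / (Km/α + [S]).
v = (4.27/4.074)×2.97 / (9.50/4.074 + 2.97) = 3.113/5.302 = 0.587 nmol/s.

0.587 nmol/s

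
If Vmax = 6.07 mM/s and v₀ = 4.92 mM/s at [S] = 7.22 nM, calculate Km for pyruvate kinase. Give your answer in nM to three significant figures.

1.69 nM

From v = Vmax[S]/(Km+[S]), Km = [S](Vmax − v)/v.
Km = 7.22 × (6.07 − 4.92) / 4.92 = 8.303/4.92 = 1.69 nM.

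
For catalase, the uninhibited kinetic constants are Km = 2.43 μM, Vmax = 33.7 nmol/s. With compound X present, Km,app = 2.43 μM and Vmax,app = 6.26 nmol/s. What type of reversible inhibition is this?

Vmax decreases (33.7 → 6.26 nmol/s) while Km is unchanged — pure noncompetitive inhibition.

noncompetitive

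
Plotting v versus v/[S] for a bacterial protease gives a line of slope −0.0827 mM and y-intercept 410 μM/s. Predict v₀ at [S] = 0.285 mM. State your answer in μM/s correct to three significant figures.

In the Eadie–Hofstee form v = Vmax − Km·(v/[S]), the slope is −Km and the intercept is Vmax, so Km = 0.0827 mM and Vmax = 410 μM/s.
v = 410 × 0.285/(0.0827 + 0.285) = 318 μM/s.

318 μM/s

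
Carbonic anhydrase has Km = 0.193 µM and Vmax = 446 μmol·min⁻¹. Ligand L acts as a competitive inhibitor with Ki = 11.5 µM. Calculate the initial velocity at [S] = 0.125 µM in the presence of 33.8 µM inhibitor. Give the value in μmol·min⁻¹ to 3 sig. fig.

63.0 μmol·min⁻¹

With α = 1 + [I]/Ki = 1 + 33.8/11.5 = 3.939, the competitive rate law is v = Vmax[S] / (αKm + [S]).
v = 446×0.125 / (3.939×0.193 + 0.125) = 55.75/0.8853 = 63.0 μmol·min⁻¹.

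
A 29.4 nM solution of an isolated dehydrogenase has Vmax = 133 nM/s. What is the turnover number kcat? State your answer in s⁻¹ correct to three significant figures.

kcat = Vmax/[E]total = 133 nM/s / 29.4 nM = 4.52 s⁻¹.

4.52 s⁻¹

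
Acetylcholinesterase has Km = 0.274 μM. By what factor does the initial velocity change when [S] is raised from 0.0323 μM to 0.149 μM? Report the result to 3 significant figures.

The fractional saturations are [S]/(Km+[S]) = 0.0323/0.3063 = 0.1055 and 0.149/0.4230 = 0.3522.
v₂/v₁ is just their ratio: 0.3522/0.1055 = 3.34.

3.34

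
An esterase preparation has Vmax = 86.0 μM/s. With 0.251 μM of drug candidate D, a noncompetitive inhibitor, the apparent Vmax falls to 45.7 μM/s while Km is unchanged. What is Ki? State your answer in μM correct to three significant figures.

Noncompetitive: Vmax,app = Vmax/α with α = 1 + [I]/Ki.
α = Vmax/Vmax,app = 86.0/45.7 = 1.882.
Since α = 1 + [I]/Ki, [I]/Ki = 1.882 − 1 = 0.8818 and Ki = 0.251/0.8818 = 0.285 μM.

0.285 μM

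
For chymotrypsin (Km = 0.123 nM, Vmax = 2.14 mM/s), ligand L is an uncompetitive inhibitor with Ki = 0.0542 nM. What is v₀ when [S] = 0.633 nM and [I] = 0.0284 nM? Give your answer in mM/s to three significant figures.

α = 1 + [I]/Ki = 1 + 0.0284/0.0542 = 1.524.
For an uncompetitive inhibitor, both parameters are divided by α, giving Vmax/α and Km/α: Km,app = 0.0807 nM, Vmax,app = 1.40 mM/s.
v = Vmax,app·[S]/(Km,app + [S]) = 1.40 × 0.633/(0.0807 + 0.633) = 1.25 mM/s.

1.25 mM/s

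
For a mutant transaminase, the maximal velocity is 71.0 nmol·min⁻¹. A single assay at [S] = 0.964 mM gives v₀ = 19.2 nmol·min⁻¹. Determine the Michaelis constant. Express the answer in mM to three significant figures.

2.60 mM

v/Vmax = 19.2/71.0 = 0.2704 = [S]/(Km+[S]).
So Km + [S] = [S]/0.2704 = 3.565 mM, giving Km = 3.565 − 0.964 = 2.60 mM.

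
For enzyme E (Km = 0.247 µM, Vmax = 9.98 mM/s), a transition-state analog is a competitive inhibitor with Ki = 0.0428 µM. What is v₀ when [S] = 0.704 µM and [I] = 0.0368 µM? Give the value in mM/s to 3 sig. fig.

6.04 mM/s

With α = 1 + [I]/Ki = 1 + 0.0368/0.0428 = 1.860, the competitive rate law is v = Vmax[S] / (αKm + [S]).
v = 9.98×0.704 / (1.860×0.247 + 0.704) = 7.026/1.163 = 6.04 mM/s.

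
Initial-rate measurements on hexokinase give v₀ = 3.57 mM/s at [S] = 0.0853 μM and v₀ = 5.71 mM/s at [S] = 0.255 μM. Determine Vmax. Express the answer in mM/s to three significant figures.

8.17 mM/s

From v = Vmax[S]/(Km+[S]), each point gives Vmax = v(Km+[S])/[S].
Equating: 3.57(Km+0.0853)/0.0853 = 5.71(Km+0.255)/0.255.
41.85·Km + 3.57 = 22.39·Km + 5.71, so (41.85 − 22.39)·Km = 5.71 − 3.57.
Km = 2.140/19.46 = 0.110 μM; then Vmax = 3.57(0.110+0.0853)/0.0853 = 8.17 mM/s.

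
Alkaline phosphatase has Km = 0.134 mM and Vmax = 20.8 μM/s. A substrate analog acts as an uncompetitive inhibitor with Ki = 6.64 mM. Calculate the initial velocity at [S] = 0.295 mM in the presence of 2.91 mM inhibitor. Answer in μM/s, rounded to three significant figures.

α = 1 + [I]/Ki = 1 + 2.91/6.64 = 1.438.
For an uncompetitive inhibitor, both parameters are divided by α, giving Vmax/α and Km/α: Km,app = 0.0932 mM, Vmax,app = 14.5 μM/s.
v = Vmax,app·[S]/(Km,app + [S]) = 14.5 × 0.295/(0.0932 + 0.295) = 11.0 μM/s.

11.0 μM/s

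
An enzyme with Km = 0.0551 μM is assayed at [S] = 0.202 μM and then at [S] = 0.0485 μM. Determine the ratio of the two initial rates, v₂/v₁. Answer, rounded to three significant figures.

0.596

Since Vmax cancels, v₂/v₁ = [S]₂(Km+[S]₁) / [S]₁(Km+[S]₂).
= 0.0485×(0.0551+0.202) / (0.202×(0.0551+0.0485)) = 0.01247/0.02093 = 0.596.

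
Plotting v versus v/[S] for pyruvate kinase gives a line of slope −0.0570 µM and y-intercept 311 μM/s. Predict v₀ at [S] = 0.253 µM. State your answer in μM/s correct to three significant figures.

In the Eadie–Hofstee form v = Vmax − Km·(v/[S]), the slope is −Km and the intercept is Vmax, so Km = 0.0570 µM and Vmax = 311 μM/s.
v = 311 × 0.253/(0.0570 + 0.253) = 254 μM/s.

254 μM/s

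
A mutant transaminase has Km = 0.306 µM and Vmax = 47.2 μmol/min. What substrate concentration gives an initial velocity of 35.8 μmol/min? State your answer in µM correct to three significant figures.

The required fractional saturation is v/Vmax = 35.8/47.2 = 0.7585.
Then [S]/(Km+[S]) = 0.7585 ⇒ [S] = 0.306 × 0.7585/(1 − 0.7585) = 0.961 µM.

0.961 µM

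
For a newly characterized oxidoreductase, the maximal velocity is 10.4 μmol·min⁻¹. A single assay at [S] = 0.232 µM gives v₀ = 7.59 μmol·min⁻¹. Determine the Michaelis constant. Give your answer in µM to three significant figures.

0.0859 µM

v/Vmax = 7.59/10.4 = 0.7298 = [S]/(Km+[S]).
So Km + [S] = [S]/0.7298 = 0.3179 µM, giving Km = 0.3179 − 0.232 = 0.0859 µM.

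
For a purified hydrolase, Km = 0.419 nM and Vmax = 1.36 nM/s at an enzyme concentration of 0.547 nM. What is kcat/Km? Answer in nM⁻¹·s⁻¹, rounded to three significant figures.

5.93 nM⁻¹·s⁻¹

kcat = Vmax/[E]total = 1.36/0.547 = 2.49 s⁻¹.
kcat/Km = 2.49/0.419 = 5.93 nM⁻¹·s⁻¹.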